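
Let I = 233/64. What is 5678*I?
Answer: 661487/32 ≈ 20671.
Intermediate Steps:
I = 233/64 (I = 233*(1/64) = 233/64 ≈ 3.6406)
5678*I = 5678*(233/64) = 661487/32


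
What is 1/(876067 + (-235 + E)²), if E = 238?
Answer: 1/876076 ≈ 1.1415e-6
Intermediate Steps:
1/(876067 + (-235 + E)²) = 1/(876067 + (-235 + 238)²) = 1/(876067 + 3²) = 1/(876067 + 9) = 1/876076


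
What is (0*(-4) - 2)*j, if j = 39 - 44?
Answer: 10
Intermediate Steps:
j = -5
(0*(-4) - 2)*j = (0*(-4) - 2)*(-5) = (0 - 2)*(-5) = -2*(-5) = 10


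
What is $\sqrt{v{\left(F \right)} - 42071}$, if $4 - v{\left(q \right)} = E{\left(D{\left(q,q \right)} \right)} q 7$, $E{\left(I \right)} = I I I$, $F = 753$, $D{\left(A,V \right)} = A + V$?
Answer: $i \sqrt{18003955582603} \approx 4.2431 \cdot 10^{6} i$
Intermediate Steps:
$E{\left(I \right)} = I^{3}$ ($E{\left(I \right)} = I^{2} I = I^{3}$)
$v{\left(q \right)} = 4 - 56 q^{4}$ ($v{\left(q \right)} = 4 - \left(q + q\right)^{3} q 7 = 4 - \left(2 q\right)^{3} q 7 = 4 - 8 q^{3} q 7 = 4 - 8 q^{4} \cdot 7 = 4 - 56 q^{4}$)
$\sqrt{v{\left(F \right)} - 42071} = \sqrt{\left(4 - 56 \cdot 753^{4}\right) - 42071} = \sqrt{\left(4 - 18003955540536\right) - 42071} = \sqrt{-18003955540532 - 42071} = \sqrt{-18003955582603} = i \sqrt{18003955582603}$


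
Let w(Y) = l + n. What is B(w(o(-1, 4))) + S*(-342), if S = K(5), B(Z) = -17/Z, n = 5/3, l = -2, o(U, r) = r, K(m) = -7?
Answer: 2445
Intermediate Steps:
n = 5/3 (n = 5*(⅓) = 5/3 ≈ 1.6667)
w(Y) = -⅓ (w(Y) = -2 + 5/3 = -⅓)
S = -7
B(w(o(-1, 4))) + S*(-342) = -17/(-⅓) - 7*(-342) = -17*(-3) + 2394 = 51 + 2394 = 2445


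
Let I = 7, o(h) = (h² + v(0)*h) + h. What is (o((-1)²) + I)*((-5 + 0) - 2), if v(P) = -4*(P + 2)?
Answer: -7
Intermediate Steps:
v(P) = -8 - 4*P (v(P) = -4*(2 + P) = -8 - 4*P)
o(h) = h² - 7*h (o(h) = (h² + (-8 - 4*0)*h) + h = (h² + (-8 + 0)*h) + h = (h² - 8*h) + h = h² - 7*h)
(o((-1)²) + I)*((-5 + 0) - 2) = ((-1)²*(-7 + (-1)²) + 7)*((-5 + 0) - 2) = (1*(-7 + 1) + 7)*(-5 - 2) = (1*(-6) + 7)*(-7) = (-6 + 7)*(-7) = 1*(-7) = -7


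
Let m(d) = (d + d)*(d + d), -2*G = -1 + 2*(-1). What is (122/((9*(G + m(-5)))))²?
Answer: 59536/3337929 ≈ 0.017836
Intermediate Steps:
G = 3/2 (G = -(-1 + 2*(-1))/2 = -(-1 - 2)/2 = -½*(-3) = 3/2 ≈ 1.5000)
m(d) = 4*d² (m(d) = (2*d)*(2*d) = 4*d²)
(122/((9*(G + m(-5)))))² = (122/((9*(3/2 + 4*(-5)²))))² = (122/((9*(3/2 + 4*25))))² = (122/((9*(3/2 + 100))))² = (122/((9*(203/2))))² = (122/(1827/2))² = (122*(2/1827))² = (244/1827)² = 59536/3337929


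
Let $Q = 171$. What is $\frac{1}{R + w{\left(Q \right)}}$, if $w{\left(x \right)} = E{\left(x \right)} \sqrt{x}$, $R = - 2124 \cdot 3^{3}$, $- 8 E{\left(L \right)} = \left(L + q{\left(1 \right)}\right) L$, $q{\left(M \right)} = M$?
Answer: $- \frac{944}{16089639} + \frac{1634 \sqrt{19}}{144806751} \approx -9.4855 \cdot 10^{-6}$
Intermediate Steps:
$E{\left(L \right)} = - \frac{L \left(1 + L\right)}{8}$ ($E{\left(L \right)} = - \frac{\left(L + 1\right) L}{8} = - \frac{\left(1 + L\right) L}{8} = - \frac{L \left(1 + L\right)}{8}$)
$R = -57348$ ($R = \left(-2124\right) 27 = -57348$)
$w{\left(x \right)} = - \frac{x^{\frac{3}{2}} \left(1 + x\right)}{8}$ ($w{\left(x \right)} = - \frac{x \left(1 + x\right)}{8} \sqrt{x} = - \frac{x^{\frac{3}{2}} \left(1 + x\right)}{8}$)
$\frac{1}{R + w{\left(Q \right)}} = \frac{1}{-57348 + \frac{171^{\frac{3}{2}} \left(-1 - 171\right)}{8}} = \frac{1}{-57348 + \frac{513 \sqrt{19} \left(-1 - 171\right)}{8}} = \frac{1}{-57348 + \frac{1}{8} \cdot 513 \sqrt{19} \left(-172\right)} = \frac{1}{-57348 - \frac{22059 \sqrt{19}}{2}}$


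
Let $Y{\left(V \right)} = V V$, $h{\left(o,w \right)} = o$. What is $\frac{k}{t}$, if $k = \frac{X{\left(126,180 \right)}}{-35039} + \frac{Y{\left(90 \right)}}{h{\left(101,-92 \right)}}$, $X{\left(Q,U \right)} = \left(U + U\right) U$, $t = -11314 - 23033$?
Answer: $- \frac{92423700}{40517312611} \approx -0.0022811$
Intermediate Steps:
$t = -34347$
$Y{\left(V \right)} = V^{2}$
$X{\left(Q,U \right)} = 2 U^{2}$ ($X{\left(Q,U \right)} = 2 U U = 2 U^{2}$)
$k = \frac{277271100}{3538939}$ ($k = \frac{2 \cdot 180^{2}}{-35039} + \frac{90^{2}}{101} = 2 \cdot 32400 \left(- \frac{1}{35039}\right) + 8100 \cdot \frac{1}{101} = 64800 \left(- \frac{1}{35039}\right) + \frac{8100}{101} = - \frac{64800}{35039} + \frac{8100}{101} = \frac{277271100}{3538939} \approx 78.349$)
$\frac{k}{t} = \frac{277271100}{3538939 \left(-34347\right)} = \frac{277271100}{3538939} \left(- \frac{1}{34347}\right) = - \frac{92423700}{40517312611}$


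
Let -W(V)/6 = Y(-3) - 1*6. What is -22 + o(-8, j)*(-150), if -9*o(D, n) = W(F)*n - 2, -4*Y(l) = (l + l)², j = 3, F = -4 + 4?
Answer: 13334/3 ≈ 4444.7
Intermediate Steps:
F = 0
Y(l) = -l² (Y(l) = -(l + l)²/4 = -4*l²/4 = -l²)
W(V) = 90 (W(V) = -6*(-1*(-3)² - 1*6) = -6*(-1*9 - 6) = -6*(-9 - 6) = -6*(-15) = 90)
o(D, n) = 2/9 - 10*n (o(D, n) = -(90*n - 2)/9 = -(-2 + 90*n)/9 = 2/9 - 10*n)
-22 + o(-8, j)*(-150) = -22 + (2/9 - 10*3)*(-150) = -22 + (2/9 - 30)*(-150) = -22 - 268/9*(-150) = -22 + 13400/3 = 13334/3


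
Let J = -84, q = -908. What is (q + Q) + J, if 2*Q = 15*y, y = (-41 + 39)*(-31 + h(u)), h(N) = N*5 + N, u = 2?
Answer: -707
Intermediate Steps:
h(N) = 6*N (h(N) = 5*N + N = 6*N)
y = 38 (y = (-41 + 39)*(-31 + 6*2) = -2*(-31 + 12) = -2*(-19) = 38)
Q = 285 (Q = (15*38)/2 = (1/2)*570 = 285)
(q + Q) + J = (-908 + 285) - 84 = -623 - 84 = -707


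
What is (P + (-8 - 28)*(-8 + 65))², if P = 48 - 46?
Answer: 4202500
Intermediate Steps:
P = 2
(P + (-8 - 28)*(-8 + 65))² = (2 + (-8 - 28)*(-8 + 65))² = (2 - 36*57)² = (2 - 2052)² = (-2050)² = 4202500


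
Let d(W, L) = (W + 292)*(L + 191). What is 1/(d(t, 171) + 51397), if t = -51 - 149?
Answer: 1/84701 ≈ 1.1806e-5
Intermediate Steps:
t = -200
d(W, L) = (191 + L)*(292 + W) (d(W, L) = (292 + W)*(191 + L) = (191 + L)*(292 + W))
1/(d(t, 171) + 51397) = 1/((55772 + 191*(-200) + 292*171 + 171*(-200)) + 51397) = 1/((55772 - 38200 + 49932 - 34200) + 51397) = 1/(33304 + 51397) = 1/84701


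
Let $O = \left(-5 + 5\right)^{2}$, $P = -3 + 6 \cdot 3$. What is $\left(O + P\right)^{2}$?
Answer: $225$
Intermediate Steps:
$P = 15$ ($P = -3 + 18 = 15$)
$O = 0$ ($O = 0^{2} = 0$)
$\left(O + P\right)^{2} = \left(0 + 15\right)^{2} = 15^{2} = 225$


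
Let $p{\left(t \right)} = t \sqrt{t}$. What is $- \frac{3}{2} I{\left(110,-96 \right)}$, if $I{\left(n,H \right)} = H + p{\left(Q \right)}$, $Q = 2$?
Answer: $144 - 3 \sqrt{2} \approx 139.76$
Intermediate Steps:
$p{\left(t \right)} = t^{\frac{3}{2}}$
$I{\left(n,H \right)} = H + 2 \sqrt{2}$ ($I{\left(n,H \right)} = H + 2^{\frac{3}{2}} = H + 2 \sqrt{2}$)
$- \frac{3}{2} I{\left(110,-96 \right)} = - \frac{3}{2} \left(-96 + 2 \sqrt{2}\right) = \left(-3\right) \frac{1}{2} \left(-96 + 2 \sqrt{2}\right) = - \frac{3 \left(-96 + 2 \sqrt{2}\right)}{2} = 144 - 3 \sqrt{2}$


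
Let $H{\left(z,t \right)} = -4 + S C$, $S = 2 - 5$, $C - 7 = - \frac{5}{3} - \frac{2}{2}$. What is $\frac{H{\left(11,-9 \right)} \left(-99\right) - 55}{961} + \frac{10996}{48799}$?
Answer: $\frac{90011928}{46895839} \approx 1.9194$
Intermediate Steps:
$C = \frac{13}{3}$ ($C = 7 - \left(1 + \frac{5}{3}\right) = 7 - \frac{8}{3} = \frac{13}{3} \approx 4.3333$)
$S = -3$ ($S = 2 - 5 = -3$)
$H{\left(z,t \right)} = -17$ ($H{\left(z,t \right)} = -4 - 13 = -17$)
$\frac{H{\left(11,-9 \right)} \left(-99\right) - 55}{961} + \frac{10996}{48799} = \frac{\left(-17\right) \left(-99\right) - 55}{961} + \frac{10996}{48799} = \left(1683 - 55\right) \frac{1}{961} + 10996 \cdot \frac{1}{48799} = 1628 \cdot \frac{1}{961} + \frac{10996}{48799} = \frac{1628}{961} + \frac{10996}{48799} = \frac{90011928}{46895839}$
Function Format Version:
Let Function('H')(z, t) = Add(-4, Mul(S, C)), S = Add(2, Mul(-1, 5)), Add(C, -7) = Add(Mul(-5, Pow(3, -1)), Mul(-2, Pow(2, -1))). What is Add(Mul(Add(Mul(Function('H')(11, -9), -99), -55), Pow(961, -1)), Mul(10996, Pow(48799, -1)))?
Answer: Rational(90011928, 46895839) ≈ 1.9194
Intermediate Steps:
C = Rational(13, 3) (C = Add(7, Add(Mul(-5, Pow(3, -1)), Mul(-2, Pow(2, -1)))) = Add(7, Add(Mul(-5, Rational(1, 3)), Mul(-2, Rational(1, 2)))) = Add(7, Add(Rational(-5, 3), -1)) = Add(7, Rational(-8, 3)) = Rational(13, 3) ≈ 4.3333)
S = -3 (S = Add(2, -5) = -3)
Function('H')(z, t) = -17 (Function('H')(z, t) = Add(-4, Mul(-3, Rational(13, 3))) = Add(-4, -13) = -17)
Add(Mul(Add(Mul(Function('H')(11, -9), -99), -55), Pow(961, -1)), Mul(10996, Pow(48799, -1))) = Add(Mul(Add(Mul(-17, -99), -55), Pow(961, -1)), Mul(10996, Pow(48799, -1))) = Add(Mul(Add(1683, -55), Rational(1, 961)), Mul(10996, Rational(1, 48799))) = Add(Mul(1628, Rational(1, 961)), Rational(10996, 48799)) = Add(Rational(1628, 961), Rational(10996, 48799)) = Rational(90011928, 46895839)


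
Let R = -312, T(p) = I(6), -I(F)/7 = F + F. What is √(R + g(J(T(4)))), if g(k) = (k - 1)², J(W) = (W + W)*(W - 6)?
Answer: √228583849 ≈ 15119.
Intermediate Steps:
I(F) = -14*F (I(F) = -7*(F + F) = -14*F)
T(p) = -84 (T(p) = -14*6 = -84)
J(W) = 2*W*(-6 + W) (J(W) = (2*W)*(-6 + W) = 2*W*(-6 + W))
g(k) = (-1 + k)²
√(R + g(J(T(4)))) = √(-312 + (-1 + 2*(-84)*(-6 - 84))²) = √(-312 + (-1 + 2*(-84)*(-90))²) = √(-312 + (-1 + 15120)²) = √(-312 + 15119²) = √(-312 + 228584161) = √228583849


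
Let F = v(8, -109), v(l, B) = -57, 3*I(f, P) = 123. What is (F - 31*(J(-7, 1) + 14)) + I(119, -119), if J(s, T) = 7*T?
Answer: -667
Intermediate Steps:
I(f, P) = 41 (I(f, P) = (1/3)*123 = 41)
F = -57
(F - 31*(J(-7, 1) + 14)) + I(119, -119) = (-57 - 31*(7*1 + 14)) + 41 = (-57 - 31*(7 + 14)) + 41 = (-57 - 31*21) + 41 = (-57 - 651) + 41 = -708 + 41 = -667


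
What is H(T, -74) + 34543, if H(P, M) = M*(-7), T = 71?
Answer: 35061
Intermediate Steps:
H(P, M) = -7*M
H(T, -74) + 34543 = -7*(-74) + 34543 = 518 + 34543 = 35061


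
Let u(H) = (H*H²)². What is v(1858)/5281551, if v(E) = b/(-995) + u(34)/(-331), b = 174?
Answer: -1537080451514/1739452414095 ≈ -0.88366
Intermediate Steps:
u(H) = H⁶ (u(H) = (H³)² = H⁶)
v(E) = -1537080451514/329345 (v(E) = 174/(-995) + 34⁶/(-331) = 174*(-1/995) + 1544804416*(-1/331) = -174/995 - 1544804416/331 = -1537080451514/329345)
v(1858)/5281551 = -1537080451514/329345/5281551 = -1537080451514/329345*1/5281551 = -1537080451514/1739452414095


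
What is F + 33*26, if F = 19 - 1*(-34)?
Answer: 911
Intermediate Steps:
F = 53 (F = 19 + 34 = 53)
F + 33*26 = 53 + 33*26 = 53 + 858 = 911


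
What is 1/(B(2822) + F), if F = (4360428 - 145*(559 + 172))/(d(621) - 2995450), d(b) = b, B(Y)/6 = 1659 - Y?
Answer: -2994829/20902171195 ≈ -0.00014328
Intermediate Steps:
B(Y) = 9954 - 6*Y (B(Y) = 6*(1659 - Y) = 9954 - 6*Y)
F = -4254433/2994829 (F = (4360428 - 145*(559 + 172))/(621 - 2995450) = (4360428 - 145*731)/(-2994829) = (4360428 - 105995)*(-1/2994829) = 4254433*(-1/2994829) = -4254433/2994829 ≈ -1.4206)
1/(B(2822) + F) = 1/((9954 - 6*2822) - 4254433/2994829) = 1/((9954 - 16932) - 4254433/2994829) = 1/(-6978 - 4254433/2994829) = 1/(-20902171195/2994829) = -2994829/20902171195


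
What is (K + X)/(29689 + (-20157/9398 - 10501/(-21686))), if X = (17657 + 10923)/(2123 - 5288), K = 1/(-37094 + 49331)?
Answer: -1187946542748721/3905562533563073979 ≈ -0.00030417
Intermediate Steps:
K = 1/12237 ≈ 8.1719e-5
X = -5716/633 (X = 28580/(-3165) = 28580*(-1/3165) = -5716/633 ≈ -9.0300)
(K + X)/(29689 + (-20157/9398 - 10501/(-21686))) = (1/12237 - 5716/633)/(29689 + (-20157/9398 - 10501/(-21686))) = -23315353/(2582007*(29689 + (-20157*1/9398 - 10501*(-1/21686)))) = -23315353/(2582007*(29689 + (-20157/9398 + 10501/21686))) = -23315353/(2582007*(29689 - 84609076/50951257)) = -23315353/(2582007*1512607259997/50951257) = -23315353/2582007*50951257/1512607259997 = -1187946542748721/3905562533563073979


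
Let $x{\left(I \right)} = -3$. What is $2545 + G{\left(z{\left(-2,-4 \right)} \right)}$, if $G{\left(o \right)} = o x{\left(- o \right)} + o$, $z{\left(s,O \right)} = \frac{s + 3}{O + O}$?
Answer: $\frac{10181}{4} \approx 2545.3$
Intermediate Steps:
$z{\left(s,O \right)} = \frac{3 + s}{2 O}$
$G{\left(o \right)} = - 2 o$ ($G{\left(o \right)} = o \left(-3\right) + o = - 3 o + o = - 2 o$)
$2545 + G{\left(z{\left(-2,-4 \right)} \right)} = 2545 - 2 \frac{3 - 2}{2 \left(-4\right)} = 2545 - 2 \cdot \frac{1}{2} \left(- \frac{1}{4}\right) 1 = 2545 - - \frac{1}{4} = 2545 + \frac{1}{4} = \frac{10181}{4}$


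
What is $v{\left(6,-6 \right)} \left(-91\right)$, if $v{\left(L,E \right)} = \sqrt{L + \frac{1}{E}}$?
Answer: $- \frac{91 \sqrt{210}}{6} \approx -219.79$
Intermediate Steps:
$v{\left(6,-6 \right)} \left(-91\right) = \sqrt{6 + \frac{1}{-6}} \left(-91\right) = \sqrt{6 - \frac{1}{6}} \left(-91\right) = \sqrt{\frac{35}{6}} \left(-91\right) = \frac{\sqrt{210}}{6} \left(-91\right) = - \frac{91 \sqrt{210}}{6}$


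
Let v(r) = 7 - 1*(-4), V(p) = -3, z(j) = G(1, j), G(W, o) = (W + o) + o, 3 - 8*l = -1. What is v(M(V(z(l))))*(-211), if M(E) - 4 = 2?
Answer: -2321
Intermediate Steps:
l = 1/2 (l = 3/8 - 1/8*(-1) = 3/8 + 1/8 = 1/2 ≈ 0.50000)
G(W, o) = W + 2*o
z(j) = 1 + 2*j
M(E) = 6 (M(E) = 4 + 2 = 6)
v(r) = 11 (v(r) = 7 + 4 = 11)
v(M(V(z(l))))*(-211) = 11*(-211) = -2321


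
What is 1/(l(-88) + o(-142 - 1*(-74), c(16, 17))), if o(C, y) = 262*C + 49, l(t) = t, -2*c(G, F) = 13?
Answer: -1/17855 ≈ -5.6007e-5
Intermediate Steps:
c(G, F) = -13/2 (c(G, F) = -½*13 = -13/2)
o(C, y) = 49 + 262*C
1/(l(-88) + o(-142 - 1*(-74), c(16, 17))) = 1/(-88 + (49 + 262*(-142 - 1*(-74)))) = 1/(-88 + (49 + 262*(-142 + 74))) = 1/(-88 + (49 + 262*(-68))) = 1/(-88 + (49 - 17816)) = 1/(-88 - 17767) = 1/(-17855) = -1/17855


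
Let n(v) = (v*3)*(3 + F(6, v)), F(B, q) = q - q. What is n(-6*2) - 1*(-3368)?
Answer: 3260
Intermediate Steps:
F(B, q) = 0
n(v) = 9*v (n(v) = (v*3)*(3 + 0) = (3*v)*3 = 9*v)
n(-6*2) - 1*(-3368) = 9*(-6*2) - 1*(-3368) = 9*(-12) + 3368 = -108 + 3368 = 3260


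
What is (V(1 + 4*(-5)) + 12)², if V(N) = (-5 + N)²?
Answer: 345744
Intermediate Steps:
(V(1 + 4*(-5)) + 12)² = ((-5 + (1 + 4*(-5)))² + 12)² = ((-5 + (1 - 20))² + 12)² = ((-5 - 19)² + 12)² = ((-24)² + 12)² = (576 + 12)² = 588² = 345744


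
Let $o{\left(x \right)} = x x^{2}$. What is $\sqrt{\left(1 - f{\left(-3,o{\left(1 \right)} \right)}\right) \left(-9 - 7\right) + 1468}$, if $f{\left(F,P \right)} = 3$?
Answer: $10 \sqrt{15} \approx 38.73$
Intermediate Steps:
$o{\left(x \right)} = x^{3}$
$\sqrt{\left(1 - f{\left(-3,o{\left(1 \right)} \right)}\right) \left(-9 - 7\right) + 1468} = \sqrt{\left(1 - 3\right) \left(-9 - 7\right) + 1468} = \sqrt{\left(1 - 3\right) \left(-16\right) + 1468} = \sqrt{\left(-2\right) \left(-16\right) + 1468} = \sqrt{32 + 1468} = \sqrt{1500} = 10 \sqrt{15}$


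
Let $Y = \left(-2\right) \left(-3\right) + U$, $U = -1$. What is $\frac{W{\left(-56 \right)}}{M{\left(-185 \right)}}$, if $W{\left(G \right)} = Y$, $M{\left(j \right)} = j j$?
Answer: $\frac{1}{6845} \approx 0.00014609$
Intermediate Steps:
$Y = 5$ ($Y = \left(-2\right) \left(-3\right) - 1 = 6 - 1 = 5$)
$M{\left(j \right)} = j^{2}$
$W{\left(G \right)} = 5$
$\frac{W{\left(-56 \right)}}{M{\left(-185 \right)}} = \frac{5}{\left(-185\right)^{2}} = \frac{5}{34225} = 5 \cdot \frac{1}{34225} = \frac{1}{6845}$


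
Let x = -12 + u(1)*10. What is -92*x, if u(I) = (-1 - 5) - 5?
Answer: 11224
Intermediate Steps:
u(I) = -11 (u(I) = -6 - 5 = -11)
x = -122 (x = -12 - 11*10 = -12 - 110 = -122)
-92*x = -92*(-122) = 11224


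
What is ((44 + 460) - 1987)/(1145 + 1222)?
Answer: -1483/2367 ≈ -0.62653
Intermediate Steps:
((44 + 460) - 1987)/(1145 + 1222) = (504 - 1987)/2367 = -1483*1/2367 = -1483/2367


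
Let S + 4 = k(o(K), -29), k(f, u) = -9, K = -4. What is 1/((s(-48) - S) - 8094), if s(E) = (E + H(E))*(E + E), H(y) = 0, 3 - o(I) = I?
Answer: -1/3473 ≈ -0.00028794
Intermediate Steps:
o(I) = 3 - I
S = -13 (S = -4 - 9 = -13)
s(E) = 2*E**2 (s(E) = (E + 0)*(E + E) = E*(2*E) = 2*E**2)
1/((s(-48) - S) - 8094) = 1/((2*(-48)**2 - 1*(-13)) - 8094) = 1/((2*2304 + 13) - 8094) = 1/((4608 + 13) - 8094) = 1/(4621 - 8094) = 1/(-3473) = -1/3473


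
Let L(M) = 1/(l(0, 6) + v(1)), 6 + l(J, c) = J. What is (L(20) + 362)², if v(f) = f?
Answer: 3272481/25 ≈ 1.3090e+5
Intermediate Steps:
l(J, c) = -6 + J
L(M) = -⅕ (L(M) = 1/((-6 + 0) + 1) = 1/(-6 + 1) = 1/(-5) = -⅕)
(L(20) + 362)² = (-⅕ + 362)² = (1809/5)² = 3272481/25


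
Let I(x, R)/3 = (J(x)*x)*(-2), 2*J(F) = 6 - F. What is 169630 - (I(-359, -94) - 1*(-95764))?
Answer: -319239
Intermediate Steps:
J(F) = 3 - F/2 (J(F) = (6 - F)/2 = 3 - F/2)
I(x, R) = -6*x*(3 - x/2) (I(x, R) = 3*(((3 - x/2)*x)*(-2)) = 3*((x*(3 - x/2))*(-2)) = 3*(-2*x*(3 - x/2)) = -6*x*(3 - x/2))
169630 - (I(-359, -94) - 1*(-95764)) = 169630 - (3*(-359)*(-6 - 359) - 1*(-95764)) = 169630 - (3*(-359)*(-365) + 95764) = 169630 - (393105 + 95764) = 169630 - 1*488869 = 169630 - 488869 = -319239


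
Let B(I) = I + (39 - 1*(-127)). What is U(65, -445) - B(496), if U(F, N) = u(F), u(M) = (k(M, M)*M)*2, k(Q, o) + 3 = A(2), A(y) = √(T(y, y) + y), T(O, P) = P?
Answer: -792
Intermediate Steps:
A(y) = √2*√y (A(y) = √(y + y) = √(2*y) = √2*√y)
k(Q, o) = -1 (k(Q, o) = -3 + √2*√2 = -3 + 2 = -1)
B(I) = 166 + I (B(I) = I + (39 + 127) = I + 166 = 166 + I)
u(M) = -2*M (u(M) = -M*2 = -2*M)
U(F, N) = -2*F
U(65, -445) - B(496) = -2*65 - (166 + 496) = -130 - 1*662 = -130 - 662 = -792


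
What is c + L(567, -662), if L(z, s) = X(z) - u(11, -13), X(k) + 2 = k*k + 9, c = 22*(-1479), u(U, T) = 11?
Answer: 288947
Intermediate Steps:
c = -32538
X(k) = 7 + k**2 (X(k) = -2 + (k*k + 9) = -2 + (k**2 + 9) = -2 + (9 + k**2) = 7 + k**2)
L(z, s) = -4 + z**2 (L(z, s) = (7 + z**2) - 1*11 = (7 + z**2) - 11 = -4 + z**2)
c + L(567, -662) = -32538 + (-4 + 567**2) = -32538 + (-4 + 321489) = -32538 + 321485 = 288947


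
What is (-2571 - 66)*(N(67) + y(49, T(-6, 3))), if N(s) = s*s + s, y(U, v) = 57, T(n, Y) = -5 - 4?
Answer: -12164481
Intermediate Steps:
T(n, Y) = -9
N(s) = s + s² (N(s) = s² + s = s + s²)
(-2571 - 66)*(N(67) + y(49, T(-6, 3))) = (-2571 - 66)*(67*(1 + 67) + 57) = -2637*(67*68 + 57) = -2637*(4556 + 57) = -2637*4613 = -12164481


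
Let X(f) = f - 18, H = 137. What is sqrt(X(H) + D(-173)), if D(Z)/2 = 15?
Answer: sqrt(149) ≈ 12.207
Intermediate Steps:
X(f) = -18 + f
D(Z) = 30 (D(Z) = 2*15 = 30)
sqrt(X(H) + D(-173)) = sqrt((-18 + 137) + 30) = sqrt(119 + 30) = sqrt(149)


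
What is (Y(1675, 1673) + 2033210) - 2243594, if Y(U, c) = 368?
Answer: -210016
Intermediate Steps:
(Y(1675, 1673) + 2033210) - 2243594 = (368 + 2033210) - 2243594 = 2033578 - 2243594 = -210016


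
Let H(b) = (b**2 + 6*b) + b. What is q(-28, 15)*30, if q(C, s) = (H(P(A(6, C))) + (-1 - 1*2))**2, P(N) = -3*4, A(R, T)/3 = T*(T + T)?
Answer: 97470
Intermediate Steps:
A(R, T) = 6*T**2 (A(R, T) = 3*(T*(T + T)) = 3*(T*(2*T)) = 3*(2*T**2) = 6*T**2)
P(N) = -12
H(b) = b**2 + 7*b
q(C, s) = 3249 (q(C, s) = (-12*(7 - 12) + (-1 - 1*2))**2 = (-12*(-5) + (-1 - 2))**2 = (60 - 3)**2 = 57**2 = 3249)
q(-28, 15)*30 = 3249*30 = 97470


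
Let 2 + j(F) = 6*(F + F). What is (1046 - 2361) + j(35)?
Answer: -897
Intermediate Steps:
j(F) = -2 + 12*F (j(F) = -2 + 6*(F + F) = -2 + 6*(2*F) = -2 + 12*F)
(1046 - 2361) + j(35) = (1046 - 2361) + (-2 + 12*35) = -1315 + (-2 + 420) = -1315 + 418 = -897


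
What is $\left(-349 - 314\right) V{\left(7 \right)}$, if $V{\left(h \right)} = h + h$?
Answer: $-9282$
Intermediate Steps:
$V{\left(h \right)} = 2 h$
$\left(-349 - 314\right) V{\left(7 \right)} = \left(-349 - 314\right) 2 \cdot 7 = \left(-663\right) 14 = -9282$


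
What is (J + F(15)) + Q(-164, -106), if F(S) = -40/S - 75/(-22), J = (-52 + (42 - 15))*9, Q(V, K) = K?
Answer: -21797/66 ≈ -330.26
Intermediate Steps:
J = -225 (J = (-52 + 27)*9 = -25*9 = -225)
F(S) = 75/22 - 40/S (F(S) = -40/S - 75*(-1/22) = -40/S + 75/22 = 75/22 - 40/S)
(J + F(15)) + Q(-164, -106) = (-225 + (75/22 - 40/15)) - 106 = (-225 + (75/22 - 40*1/15)) - 106 = (-225 + (75/22 - 8/3)) - 106 = (-225 + 49/66) - 106 = -14801/66 - 106 = -21797/66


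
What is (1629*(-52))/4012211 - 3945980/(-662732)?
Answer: 563427344983/94965022159 ≈ 5.9330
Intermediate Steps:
(1629*(-52))/4012211 - 3945980/(-662732) = -84708*1/4012211 - 3945980*(-1/662732) = -84708/4012211 + 986495/165683 = 563427344983/94965022159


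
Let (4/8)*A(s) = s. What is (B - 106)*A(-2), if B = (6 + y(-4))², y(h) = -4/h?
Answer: 228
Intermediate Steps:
A(s) = 2*s
B = 49 (B = (6 - 4/(-4))² = (6 - 4*(-¼))² = (6 + 1)² = 7² = 49)
(B - 106)*A(-2) = (49 - 106)*(2*(-2)) = -57*(-4) = 228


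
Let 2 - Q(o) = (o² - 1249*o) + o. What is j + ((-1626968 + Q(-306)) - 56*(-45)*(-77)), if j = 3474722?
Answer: 1178192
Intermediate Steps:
Q(o) = 2 - o² + 1248*o (Q(o) = 2 - ((o² - 1249*o) + o) = 2 - (o² - 1248*o) = 2 + (-o² + 1248*o) = 2 - o² + 1248*o)
j + ((-1626968 + Q(-306)) - 56*(-45)*(-77)) = 3474722 + ((-1626968 + (2 - 1*(-306)² + 1248*(-306))) - 56*(-45)*(-77)) = 3474722 + ((-1626968 + (2 - 1*93636 - 381888)) + 2520*(-77)) = 3474722 + ((-1626968 + (2 - 93636 - 381888)) - 194040) = 3474722 + ((-1626968 - 475522) - 194040) = 3474722 + (-2102490 - 194040) = 3474722 - 2296530 = 1178192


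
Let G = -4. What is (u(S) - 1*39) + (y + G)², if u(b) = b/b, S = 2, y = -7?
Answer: 83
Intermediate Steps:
u(b) = 1
(u(S) - 1*39) + (y + G)² = (1 - 1*39) + (-7 - 4)² = (1 - 39) + (-11)² = -38 + 121 = 83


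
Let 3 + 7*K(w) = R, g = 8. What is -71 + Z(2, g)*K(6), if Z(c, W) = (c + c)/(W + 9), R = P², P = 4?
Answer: -8397/119 ≈ -70.563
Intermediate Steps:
R = 16 (R = 4² = 16)
Z(c, W) = 2*c/(9 + W) (Z(c, W) = (2*c)/(9 + W) = 2*c/(9 + W))
K(w) = 13/7 (K(w) = -3/7 + (⅐)*16 = -3/7 + 16/7 = 13/7)
-71 + Z(2, g)*K(6) = -71 + (2*2/(9 + 8))*(13/7) = -71 + (2*2/17)*(13/7) = -71 + (2*2*(1/17))*(13/7) = -71 + (4/17)*(13/7) = -71 + 52/119 = -8397/119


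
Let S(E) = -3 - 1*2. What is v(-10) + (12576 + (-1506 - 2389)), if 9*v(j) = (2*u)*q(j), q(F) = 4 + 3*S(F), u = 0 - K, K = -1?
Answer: 78107/9 ≈ 8678.6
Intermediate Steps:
S(E) = -5 (S(E) = -3 - 2 = -5)
u = 1 (u = 0 - 1*(-1) = 0 + 1 = 1)
q(F) = -11 (q(F) = 4 + 3*(-5) = 4 - 15 = -11)
v(j) = -22/9 (v(j) = ((2*1)*(-11))/9 = (2*(-11))/9 = (1/9)*(-22) = -22/9)
v(-10) + (12576 + (-1506 - 2389)) = -22/9 + (12576 + (-1506 - 2389)) = -22/9 + (12576 - 3895) = -22/9 + 8681 = 78107/9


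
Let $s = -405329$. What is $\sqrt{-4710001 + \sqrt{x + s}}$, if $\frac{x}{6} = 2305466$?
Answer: $\sqrt{-4710001 + \sqrt{13427467}} \approx 2169.4 i$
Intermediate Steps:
$x = 13832796$ ($x = 6 \cdot 2305466 = 13832796$)
$\sqrt{-4710001 + \sqrt{x + s}} = \sqrt{-4710001 + \sqrt{13832796 - 405329}} = \sqrt{-4710001 + \sqrt{13427467}}$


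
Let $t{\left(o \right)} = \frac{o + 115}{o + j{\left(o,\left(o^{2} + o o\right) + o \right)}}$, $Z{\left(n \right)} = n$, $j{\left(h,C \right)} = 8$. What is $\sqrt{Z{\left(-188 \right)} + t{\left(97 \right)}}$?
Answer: $\frac{2 i \sqrt{512610}}{105} \approx 13.637 i$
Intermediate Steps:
$t{\left(o \right)} = \frac{115 + o}{8 + o}$ ($t{\left(o \right)} = \frac{o + 115}{o + 8} = \frac{115 + o}{8 + o}$)
$\sqrt{Z{\left(-188 \right)} + t{\left(97 \right)}} = \sqrt{-188 + \frac{115 + 97}{8 + 97}} = \sqrt{-188 + \frac{1}{105} \cdot 212} = \sqrt{-188 + \frac{212}{105}} = \sqrt{- \frac{19528}{105}} = \frac{2 i \sqrt{512610}}{105}$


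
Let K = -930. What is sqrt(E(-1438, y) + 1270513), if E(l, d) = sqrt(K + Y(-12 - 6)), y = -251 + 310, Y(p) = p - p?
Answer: sqrt(1270513 + I*sqrt(930)) ≈ 1127.2 + 0.01*I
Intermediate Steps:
Y(p) = 0
y = 59
E(l, d) = I*sqrt(930) (E(l, d) = sqrt(-930 + 0) = sqrt(-930) = I*sqrt(930))
sqrt(E(-1438, y) + 1270513) = sqrt(I*sqrt(930) + 1270513) = sqrt(1270513 + I*sqrt(930))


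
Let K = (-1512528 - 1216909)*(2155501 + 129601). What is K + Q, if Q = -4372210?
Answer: -6237046319784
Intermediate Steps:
K = -6237041947574 (K = -2729437*2285102 = -6237041947574)
K + Q = -6237041947574 - 4372210 = -6237046319784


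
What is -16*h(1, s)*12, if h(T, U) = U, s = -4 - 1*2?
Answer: 1152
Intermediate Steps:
s = -6 (s = -4 - 2 = -6)
-16*h(1, s)*12 = -16*(-6)*12 = 96*12 = 1152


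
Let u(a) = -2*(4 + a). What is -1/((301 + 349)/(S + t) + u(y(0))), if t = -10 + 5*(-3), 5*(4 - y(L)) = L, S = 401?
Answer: 188/2683 ≈ 0.070071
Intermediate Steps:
y(L) = 4 - L/5
t = -25 (t = -10 - 15 = -25)
u(a) = -8 - 2*a
-1/((301 + 349)/(S + t) + u(y(0))) = -1/((301 + 349)/(401 - 25) + (-8 - 2*(4 - ⅕*0))) = -1/(650/376 + (-8 - 2*(4 + 0))) = -1/(650*(1/376) + (-8 - 2*4)) = -1/(325/188 + (-8 - 8)) = -1/(325/188 - 16) = -1/(-2683/188) = -1*(-188/2683) = 188/2683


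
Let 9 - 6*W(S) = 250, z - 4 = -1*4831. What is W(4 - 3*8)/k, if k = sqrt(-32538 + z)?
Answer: 241*I*sqrt(37365)/224190 ≈ 0.20779*I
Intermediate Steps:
z = -4827 (z = 4 - 1*4831 = 4 - 4831 = -4827)
W(S) = -241/6 (W(S) = 3/2 - 1/6*250 = 3/2 - 125/3 = -241/6)
k = I*sqrt(37365) (k = sqrt(-32538 - 4827) = sqrt(-37365) = I*sqrt(37365) ≈ 193.3*I)
W(4 - 3*8)/k = -241*(-I*sqrt(37365)/37365)/6 = -(-241)*I*sqrt(37365)/224190 = 241*I*sqrt(37365)/224190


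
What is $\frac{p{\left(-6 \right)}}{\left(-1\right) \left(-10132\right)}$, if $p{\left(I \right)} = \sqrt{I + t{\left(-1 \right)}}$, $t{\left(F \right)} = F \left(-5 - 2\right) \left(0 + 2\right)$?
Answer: $\frac{\sqrt{2}}{5066} \approx 0.00027916$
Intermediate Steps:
$t{\left(F \right)} = - 14 F$ ($t{\left(F \right)} = F \left(-7\right) 2 = - 7 F 2 = - 14 F$)
$p{\left(I \right)} = \sqrt{14 + I}$ ($p{\left(I \right)} = \sqrt{I - -14} = \sqrt{I + 14} = \sqrt{14 + I}$)
$\frac{p{\left(-6 \right)}}{\left(-1\right) \left(-10132\right)} = \frac{\sqrt{14 - 6}}{\left(-1\right) \left(-10132\right)} = \frac{\sqrt{8}}{10132} = 2 \sqrt{2} \cdot \frac{1}{10132} = \frac{\sqrt{2}}{5066}$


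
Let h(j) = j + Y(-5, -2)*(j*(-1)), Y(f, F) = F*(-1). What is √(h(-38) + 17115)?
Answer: √17153 ≈ 130.97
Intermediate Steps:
Y(f, F) = -F
h(j) = -j (h(j) = j + (-1*(-2))*(j*(-1)) = j + 2*(-j) = j - 2*j = -j)
√(h(-38) + 17115) = √(-1*(-38) + 17115) = √(38 + 17115) = √17153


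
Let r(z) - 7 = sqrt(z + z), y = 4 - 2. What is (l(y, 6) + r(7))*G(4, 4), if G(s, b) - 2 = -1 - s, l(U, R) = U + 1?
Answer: -30 - 3*sqrt(14) ≈ -41.225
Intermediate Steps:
y = 2
l(U, R) = 1 + U
G(s, b) = 1 - s (G(s, b) = 2 + (-1 - s) = 1 - s)
r(z) = 7 + sqrt(2)*sqrt(z) (r(z) = 7 + sqrt(z + z) = 7 + sqrt(2*z) = 7 + sqrt(2)*sqrt(z))
(l(y, 6) + r(7))*G(4, 4) = ((1 + 2) + (7 + sqrt(2)*sqrt(7)))*(1 - 1*4) = (3 + (7 + sqrt(14)))*(1 - 4) = (10 + sqrt(14))*(-3) = -30 - 3*sqrt(14)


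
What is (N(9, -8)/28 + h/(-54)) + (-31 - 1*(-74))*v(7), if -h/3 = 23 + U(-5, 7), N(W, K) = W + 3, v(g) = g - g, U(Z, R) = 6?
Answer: 257/126 ≈ 2.0397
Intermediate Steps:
v(g) = 0
N(W, K) = 3 + W
h = -87 (h = -3*(23 + 6) = -3*29 = -87)
(N(9, -8)/28 + h/(-54)) + (-31 - 1*(-74))*v(7) = ((3 + 9)/28 - 87/(-54)) + (-31 - 1*(-74))*0 = (12*(1/28) - 87*(-1/54)) + (-31 + 74)*0 = (3/7 + 29/18) + 43*0 = 257/126 + 0 = 257/126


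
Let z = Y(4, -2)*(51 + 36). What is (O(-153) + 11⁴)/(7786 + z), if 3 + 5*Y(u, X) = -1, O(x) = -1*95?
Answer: 36365/19291 ≈ 1.8851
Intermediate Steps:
O(x) = -95
Y(u, X) = -⅘ (Y(u, X) = -⅗ + (⅕)*(-1) = -⅗ - ⅕ = -⅘)
z = -348/5 (z = -4*(51 + 36)/5 = -⅘*87 = -348/5 ≈ -69.600)
(O(-153) + 11⁴)/(7786 + z) = (-95 + 11⁴)/(7786 - 348/5) = (-95 + 14641)/(38582/5) = 14546*(5/38582) = 36365/19291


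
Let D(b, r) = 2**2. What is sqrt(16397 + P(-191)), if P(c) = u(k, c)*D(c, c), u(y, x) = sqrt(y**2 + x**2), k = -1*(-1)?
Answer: sqrt(16397 + 4*sqrt(36482)) ≈ 131.00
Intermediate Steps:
k = 1
D(b, r) = 4
u(y, x) = sqrt(x**2 + y**2)
P(c) = 4*sqrt(1 + c**2) (P(c) = sqrt(c**2 + 1**2)*4 = sqrt(c**2 + 1)*4 = sqrt(1 + c**2)*4 = 4*sqrt(1 + c**2))
sqrt(16397 + P(-191)) = sqrt(16397 + 4*sqrt(1 + (-191)**2)) = sqrt(16397 + 4*sqrt(1 + 36481)) = sqrt(16397 + 4*sqrt(36482))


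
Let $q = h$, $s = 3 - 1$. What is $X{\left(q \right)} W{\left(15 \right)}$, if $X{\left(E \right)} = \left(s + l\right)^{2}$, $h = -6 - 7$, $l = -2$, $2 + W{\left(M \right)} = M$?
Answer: $0$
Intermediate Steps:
$W{\left(M \right)} = -2 + M$
$s = 2$
$h = -13$ ($h = -6 - 7 = -13$)
$q = -13$
$X{\left(E \right)} = 0$ ($X{\left(E \right)} = \left(2 - 2\right)^{2} = 0^{2} = 0$)
$X{\left(q \right)} W{\left(15 \right)} = 0 \left(-2 + 15\right) = 0 \cdot 13 = 0$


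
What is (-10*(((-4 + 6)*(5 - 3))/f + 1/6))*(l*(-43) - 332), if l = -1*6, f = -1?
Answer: -8510/3 ≈ -2836.7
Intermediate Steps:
l = -6
(-10*(((-4 + 6)*(5 - 3))/f + 1/6))*(l*(-43) - 332) = (-10*(((-4 + 6)*(5 - 3))/(-1) + 1/6))*(-6*(-43) - 332) = (-10*((2*2)*(-1) + 1*(⅙)))*(258 - 332) = -10*(4*(-1) + ⅙)*(-74) = -10*(-4 + ⅙)*(-74) = -10*(-23/6)*(-74) = (115/3)*(-74) = -8510/3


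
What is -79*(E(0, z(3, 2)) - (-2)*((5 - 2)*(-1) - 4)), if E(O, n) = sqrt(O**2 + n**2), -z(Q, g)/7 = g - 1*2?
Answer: 1106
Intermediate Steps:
z(Q, g) = 14 - 7*g (z(Q, g) = -7*(g - 1*2) = -7*(g - 2) = -7*(-2 + g) = 14 - 7*g)
-79*(E(0, z(3, 2)) - (-2)*((5 - 2)*(-1) - 4)) = -79*(sqrt(0**2 + (14 - 7*2)**2) - (-2)*((5 - 2)*(-1) - 4)) = -79*(sqrt(0 + (14 - 14)**2) - (-2)*(3*(-1) - 4)) = -79*(sqrt(0 + 0**2) - (-2)*(-3 - 4)) = -79*(sqrt(0 + 0) - (-2)*(-7)) = -79*(sqrt(0) - 1*14) = -79*(0 - 14) = -79*(-14) = 1106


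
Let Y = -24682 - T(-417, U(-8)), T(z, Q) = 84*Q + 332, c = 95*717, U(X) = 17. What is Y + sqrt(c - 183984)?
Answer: -26442 + I*sqrt(115869) ≈ -26442.0 + 340.4*I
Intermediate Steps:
c = 68115
T(z, Q) = 332 + 84*Q
Y = -26442 (Y = -24682 - (332 + 84*17) = -24682 - (332 + 1428) = -24682 - 1*1760 = -24682 - 1760 = -26442)
Y + sqrt(c - 183984) = -26442 + sqrt(68115 - 183984) = -26442 + sqrt(-115869) = -26442 + I*sqrt(115869)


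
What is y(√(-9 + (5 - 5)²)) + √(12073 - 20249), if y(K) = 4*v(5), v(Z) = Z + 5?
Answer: 40 + 4*I*√511 ≈ 40.0 + 90.421*I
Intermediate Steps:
v(Z) = 5 + Z
y(K) = 40 (y(K) = 4*(5 + 5) = 4*10 = 40)
y(√(-9 + (5 - 5)²)) + √(12073 - 20249) = 40 + √(12073 - 20249) = 40 + √(-8176) = 40 + 4*I*√511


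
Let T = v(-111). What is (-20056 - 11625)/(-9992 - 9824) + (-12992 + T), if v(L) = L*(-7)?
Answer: -242020759/19816 ≈ -12213.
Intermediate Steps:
v(L) = -7*L
T = 777 (T = -7*(-111) = 777)
(-20056 - 11625)/(-9992 - 9824) + (-12992 + T) = (-20056 - 11625)/(-9992 - 9824) + (-12992 + 777) = -31681/(-19816) - 12215 = -31681*(-1/19816) - 12215 = 31681/19816 - 12215 = -242020759/19816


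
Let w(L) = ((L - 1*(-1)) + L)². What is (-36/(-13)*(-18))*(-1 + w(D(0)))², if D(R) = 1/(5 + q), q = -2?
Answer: -2048/13 ≈ -157.54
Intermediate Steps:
D(R) = ⅓ (D(R) = 1/(5 - 2) = 1/3 = ⅓)
w(L) = (1 + 2*L)² (w(L) = ((L + 1) + L)² = ((1 + L) + L)² = (1 + 2*L)²)
(-36/(-13)*(-18))*(-1 + w(D(0)))² = (-36/(-13)*(-18))*(-1 + (1 + 2*(⅓))²)² = (-36*(-1/13)*(-18))*(-1 + (1 + ⅔)²)² = ((36/13)*(-18))*(-1 + (5/3)²)² = -648*(-1 + 25/9)²/13 = -648*(16/9)²/13 = -648/13*256/81 = -2048/13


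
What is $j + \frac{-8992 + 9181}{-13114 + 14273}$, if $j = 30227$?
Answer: $\frac{35033282}{1159} \approx 30227.0$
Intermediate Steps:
$j + \frac{-8992 + 9181}{-13114 + 14273} = 30227 + \frac{-8992 + 9181}{-13114 + 14273} = 30227 + \frac{189}{1159} = \frac{35033282}{1159}$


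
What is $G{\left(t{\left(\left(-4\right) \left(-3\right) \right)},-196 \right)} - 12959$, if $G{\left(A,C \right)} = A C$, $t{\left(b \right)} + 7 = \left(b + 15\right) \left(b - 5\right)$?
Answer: $-48631$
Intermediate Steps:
$t{\left(b \right)} = -7 + \left(-5 + b\right) \left(15 + b\right)$ ($t{\left(b \right)} = -7 + \left(b + 15\right) \left(b - 5\right) = -7 + \left(15 + b\right) \left(-5 + b\right) = -7 + \left(-5 + b\right) \left(15 + b\right)$)
$G{\left(t{\left(\left(-4\right) \left(-3\right) \right)},-196 \right)} - 12959 = \left(-82 + \left(\left(-4\right) \left(-3\right)\right)^{2} + 10 \left(\left(-4\right) \left(-3\right)\right)\right) \left(-196\right) - 12959 = \left(-82 + 12^{2} + 10 \cdot 12\right) \left(-196\right) - 12959 = \left(-82 + 144 + 120\right) \left(-196\right) - 12959 = 182 \left(-196\right) - 12959 = -35672 - 12959 = -48631$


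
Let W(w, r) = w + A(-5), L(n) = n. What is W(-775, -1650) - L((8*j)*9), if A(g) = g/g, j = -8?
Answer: -198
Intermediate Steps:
A(g) = 1
W(w, r) = 1 + w (W(w, r) = w + 1 = 1 + w)
W(-775, -1650) - L((8*j)*9) = (1 - 775) - 8*(-8)*9 = -774 - (-64)*9 = -774 - 1*(-576) = -774 + 576 = -198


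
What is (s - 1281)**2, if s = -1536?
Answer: 7935489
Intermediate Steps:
(s - 1281)**2 = (-1536 - 1281)**2 = (-2817)**2 = 7935489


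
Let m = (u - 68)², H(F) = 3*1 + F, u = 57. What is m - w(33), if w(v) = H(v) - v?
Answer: 118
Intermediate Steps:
H(F) = 3 + F
w(v) = 3 (w(v) = (3 + v) - v = 3)
m = 121 (m = (57 - 68)² = (-11)² = 121)
m - w(33) = 121 - 1*3 = 121 - 3 = 118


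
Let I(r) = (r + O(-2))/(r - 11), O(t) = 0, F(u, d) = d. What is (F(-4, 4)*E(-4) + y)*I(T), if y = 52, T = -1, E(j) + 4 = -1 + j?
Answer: 4/3 ≈ 1.3333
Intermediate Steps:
E(j) = -5 + j (E(j) = -4 + (-1 + j) = -5 + j)
I(r) = r/(-11 + r) (I(r) = (r + 0)/(r - 11) = r/(-11 + r))
(F(-4, 4)*E(-4) + y)*I(T) = (4*(-5 - 4) + 52)*(-1/(-11 - 1)) = (4*(-9) + 52)*(-1/(-12)) = (-36 + 52)*(-1*(-1/12)) = 16*(1/12) = 4/3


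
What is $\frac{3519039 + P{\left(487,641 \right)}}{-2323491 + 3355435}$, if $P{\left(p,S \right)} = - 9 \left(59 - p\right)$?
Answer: $\frac{3522891}{1031944} \approx 3.4138$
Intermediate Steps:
$P{\left(p,S \right)} = -531 + 9 p$
$\frac{3519039 + P{\left(487,641 \right)}}{-2323491 + 3355435} = \frac{3519039 + \left(-531 + 9 \cdot 487\right)}{-2323491 + 3355435} = \frac{3519039 + \left(-531 + 4383\right)}{1031944} = \left(3519039 + 3852\right) \frac{1}{1031944} = 3522891 \cdot \frac{1}{1031944} = \frac{3522891}{1031944}$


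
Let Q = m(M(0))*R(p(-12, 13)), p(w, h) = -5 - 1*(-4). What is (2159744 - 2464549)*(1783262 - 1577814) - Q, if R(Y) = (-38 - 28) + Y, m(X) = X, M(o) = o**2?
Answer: -62621577640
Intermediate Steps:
p(w, h) = -1 (p(w, h) = -5 + 4 = -1)
R(Y) = -66 + Y
Q = 0 (Q = 0**2*(-66 - 1) = 0*(-67) = 0)
(2159744 - 2464549)*(1783262 - 1577814) - Q = (2159744 - 2464549)*(1783262 - 1577814) - 1*0 = -304805*205448 + 0 = -62621577640 + 0 = -62621577640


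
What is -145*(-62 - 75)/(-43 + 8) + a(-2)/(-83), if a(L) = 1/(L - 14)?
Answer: -5276137/9296 ≈ -567.57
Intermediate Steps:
a(L) = 1/(-14 + L)
-145*(-62 - 75)/(-43 + 8) + a(-2)/(-83) = -145*(-62 - 75)/(-43 + 8) + 1/(-14 - 2*(-83)) = -145/((-35/(-137))) - 1/83/(-16) = -145/((-35*(-1/137))) - 1/16*(-1/83) = -145/35/137 + 1/1328 = -145*137/35 + 1/1328 = -3973/7 + 1/1328 = -5276137/9296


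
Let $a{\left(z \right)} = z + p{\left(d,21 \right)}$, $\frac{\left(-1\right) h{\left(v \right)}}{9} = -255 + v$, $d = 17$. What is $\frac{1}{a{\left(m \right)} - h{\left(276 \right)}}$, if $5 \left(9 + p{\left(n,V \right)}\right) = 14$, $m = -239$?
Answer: $- \frac{5}{281} \approx -0.017794$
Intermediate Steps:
$p{\left(n,V \right)} = - \frac{31}{5}$ ($p{\left(n,V \right)} = -9 + \frac{1}{5} \cdot 14 = -9 + \frac{14}{5} = - \frac{31}{5}$)
$h{\left(v \right)} = 2295 - 9 v$ ($h{\left(v \right)} = - 9 \left(-255 + v\right) = 2295 - 9 v$)
$a{\left(z \right)} = - \frac{31}{5} + z$ ($a{\left(z \right)} = z - \frac{31}{5} = - \frac{31}{5} + z$)
$\frac{1}{a{\left(m \right)} - h{\left(276 \right)}} = \frac{1}{\left(- \frac{31}{5} - 239\right) - \left(2295 - 2484\right)} = \frac{1}{- \frac{1226}{5} - \left(2295 - 2484\right)} = \frac{1}{- \frac{1226}{5} - -189} = \frac{1}{- \frac{1226}{5} + 189} = \frac{1}{- \frac{281}{5}} = - \frac{5}{281}$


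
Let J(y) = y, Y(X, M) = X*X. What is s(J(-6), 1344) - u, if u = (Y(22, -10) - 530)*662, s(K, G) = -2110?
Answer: 28342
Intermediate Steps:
Y(X, M) = X²
u = -30452 (u = (22² - 530)*662 = (484 - 530)*662 = -46*662 = -30452)
s(J(-6), 1344) - u = -2110 - 1*(-30452) = -2110 + 30452 = 28342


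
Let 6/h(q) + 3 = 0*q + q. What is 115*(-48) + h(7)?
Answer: -11037/2 ≈ -5518.5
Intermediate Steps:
h(q) = 6/(-3 + q) (h(q) = 6/(-3 + (0*q + q)) = 6/(-3 + (0 + q)) = 6/(-3 + q))
115*(-48) + h(7) = 115*(-48) + 6/(-3 + 7) = -5520 + 6/4 = -5520 + 6*(1/4) = -5520 + 3/2 = -11037/2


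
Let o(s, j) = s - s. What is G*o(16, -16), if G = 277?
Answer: 0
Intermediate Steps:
o(s, j) = 0
G*o(16, -16) = 277*0 = 0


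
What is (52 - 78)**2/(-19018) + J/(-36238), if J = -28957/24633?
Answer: -13106111693/369052829082 ≈ -0.035513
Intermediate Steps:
J = -1259/1071 (J = -28957*1/24633 = -1259/1071 ≈ -1.1755)
(52 - 78)**2/(-19018) + J/(-36238) = (52 - 78)**2/(-19018) - 1259/1071/(-36238) = (-26)**2*(-1/19018) - 1259/1071*(-1/36238) = 676*(-1/19018) + 1259/38810898 = -338/9509 + 1259/38810898 = -13106111693/369052829082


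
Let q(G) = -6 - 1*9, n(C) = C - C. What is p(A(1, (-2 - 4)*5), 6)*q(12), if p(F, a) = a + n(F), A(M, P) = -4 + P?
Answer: -90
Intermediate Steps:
n(C) = 0
q(G) = -15 (q(G) = -6 - 9 = -15)
p(F, a) = a (p(F, a) = a + 0 = a)
p(A(1, (-2 - 4)*5), 6)*q(12) = 6*(-15) = -90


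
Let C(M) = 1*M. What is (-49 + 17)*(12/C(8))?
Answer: -48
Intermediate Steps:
C(M) = M
(-49 + 17)*(12/C(8)) = (-49 + 17)*(12/8) = -384/8 = -32*3/2 = -48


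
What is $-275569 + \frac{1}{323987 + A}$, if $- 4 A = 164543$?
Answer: $- \frac{311780144441}{1131405} \approx -2.7557 \cdot 10^{5}$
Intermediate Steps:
$A = - \frac{164543}{4}$ ($A = \left(- \frac{1}{4}\right) 164543 = - \frac{164543}{4} \approx -41136.0$)
$-275569 + \frac{1}{323987 + A} = -275569 + \frac{1}{323987 - \frac{164543}{4}} = -275569 + \frac{1}{\frac{1131405}{4}} = -275569 + \frac{4}{1131405} = - \frac{311780144441}{1131405}$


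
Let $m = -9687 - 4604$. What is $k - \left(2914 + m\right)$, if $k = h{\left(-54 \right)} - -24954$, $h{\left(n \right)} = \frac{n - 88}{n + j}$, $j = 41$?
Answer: $\frac{472445}{13} \approx 36342.0$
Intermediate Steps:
$m = -14291$ ($m = -9687 - 4604 = -14291$)
$h{\left(n \right)} = \frac{-88 + n}{41 + n}$ ($h{\left(n \right)} = \frac{n - 88}{n + 41} = \frac{-88 + n}{41 + n}$)
$k = \frac{324544}{13}$ ($k = \frac{-88 - 54}{41 - 54} - -24954 = \frac{1}{-13} \left(-142\right) + 24954 = \left(- \frac{1}{13}\right) \left(-142\right) + 24954 = \frac{142}{13} + 24954 = \frac{324544}{13} \approx 24965.0$)
$k - \left(2914 + m\right) = \frac{324544}{13} - -11377 = \frac{324544}{13} + \left(-2914 + 14291\right) = \frac{324544}{13} + 11377 = \frac{472445}{13}$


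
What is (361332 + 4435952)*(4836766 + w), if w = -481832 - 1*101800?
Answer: 20403491688056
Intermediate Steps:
w = -583632 (w = -481832 - 101800 = -583632)
(361332 + 4435952)*(4836766 + w) = (361332 + 4435952)*(4836766 - 583632) = 4797284*4253134 = 20403491688056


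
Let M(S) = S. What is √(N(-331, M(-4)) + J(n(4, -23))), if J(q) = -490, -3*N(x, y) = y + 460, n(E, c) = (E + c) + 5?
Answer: I*√642 ≈ 25.338*I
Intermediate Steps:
n(E, c) = 5 + E + c
N(x, y) = -460/3 - y/3 (N(x, y) = -(y + 460)/3 = -(460 + y)/3 = -460/3 - y/3)
√(N(-331, M(-4)) + J(n(4, -23))) = √((-460/3 - ⅓*(-4)) - 490) = √((-460/3 + 4/3) - 490) = √(-152 - 490) = √(-642) = I*√642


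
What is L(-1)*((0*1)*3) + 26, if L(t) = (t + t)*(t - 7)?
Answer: 26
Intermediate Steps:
L(t) = 2*t*(-7 + t) (L(t) = (2*t)*(-7 + t) = 2*t*(-7 + t))
L(-1)*((0*1)*3) + 26 = (2*(-1)*(-7 - 1))*((0*1)*3) + 26 = (2*(-1)*(-8))*(0*3) + 26 = 16*0 + 26 = 0 + 26 = 26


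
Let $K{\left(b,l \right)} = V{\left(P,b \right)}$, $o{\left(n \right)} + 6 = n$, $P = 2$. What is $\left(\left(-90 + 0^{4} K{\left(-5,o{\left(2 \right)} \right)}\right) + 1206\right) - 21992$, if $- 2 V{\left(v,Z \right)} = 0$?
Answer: $-20876$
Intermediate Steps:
$o{\left(n \right)} = -6 + n$
$V{\left(v,Z \right)} = 0$ ($V{\left(v,Z \right)} = \left(- \frac{1}{2}\right) 0 = 0$)
$K{\left(b,l \right)} = 0$
$\left(\left(-90 + 0^{4} K{\left(-5,o{\left(2 \right)} \right)}\right) + 1206\right) - 21992 = \left(\left(-90 + 0^{4} \cdot 0\right) + 1206\right) - 21992 = \left(\left(-90 + 0 \cdot 0\right) + 1206\right) - 21992 = \left(\left(-90 + 0\right) + 1206\right) - 21992 = \left(-90 + 1206\right) - 21992 = 1116 - 21992 = -20876$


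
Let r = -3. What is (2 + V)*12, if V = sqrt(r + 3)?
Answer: 24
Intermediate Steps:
V = 0 (V = sqrt(-3 + 3) = sqrt(0) = 0)
(2 + V)*12 = (2 + 0)*12 = 2*12 = 24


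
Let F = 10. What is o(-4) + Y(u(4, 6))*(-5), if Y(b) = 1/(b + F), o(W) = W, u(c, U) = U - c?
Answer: -53/12 ≈ -4.4167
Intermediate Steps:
Y(b) = 1/(10 + b) (Y(b) = 1/(b + 10) = 1/(10 + b))
o(-4) + Y(u(4, 6))*(-5) = -4 - 5/(10 + (6 - 1*4)) = -4 - 5/(10 + (6 - 4)) = -4 - 5/(10 + 2) = -4 - 5/12 = -53/12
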